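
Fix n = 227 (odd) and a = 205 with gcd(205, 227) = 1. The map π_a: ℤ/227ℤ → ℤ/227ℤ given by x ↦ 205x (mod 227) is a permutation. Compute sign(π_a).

Orbit of 26 under x↦205x: [26, 109, 99, 92, 19, 36, 116]… (length divides ord_227(205)).
The orbit structure of x ↦ 205x mod 227: 3 orbits of sizes [113, 113, 1].
3 cycles on 227: each ℓ→(−1)^(ℓ−1), product (−1)^224 = +1.
Check: (205/227) = +1 by Zolotarev.

+1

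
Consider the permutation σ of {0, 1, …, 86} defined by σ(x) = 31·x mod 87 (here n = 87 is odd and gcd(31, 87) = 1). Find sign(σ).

Orbit of 82 under x↦31x: [82, 19, 67, 76, 7, 43, 28]… (length divides ord_87(31)).
Cycle lengths of π_31 on ℤ/87ℤ: [28, 28, 28, 1, 1, 1]; 6 cycles in total.
6 cycles on 87: each ℓ→(−1)^(ℓ−1), product (−1)^81 = -1.
Via Zolotarev, sign(π_{31}) = (31|87) = -1.

-1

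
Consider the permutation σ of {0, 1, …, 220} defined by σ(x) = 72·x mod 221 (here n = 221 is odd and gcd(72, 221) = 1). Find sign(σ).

Trace 21: π^k(21) = [21, 186, 132, 1, 72, 101, 200] for k=0..6.
Decompose π into cycles: lengths [12, 12, 12, 12, 12, 12, 12, 12, 12, 12, 12, 12, 12, 12, 12, 12, 12, 4, 4, 4, 4, 1] (22 cycles, including the fixed point 0).
Σ(ℓ_i−1) = 221−22 = 199; sign = (−1)^199 = -1.
Check: (72/221) = -1 by Zolotarev.

-1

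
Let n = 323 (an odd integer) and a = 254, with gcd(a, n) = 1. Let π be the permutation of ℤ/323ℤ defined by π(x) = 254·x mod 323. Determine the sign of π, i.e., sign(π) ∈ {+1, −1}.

Orbit of 1 under x↦254x: [1, 254, 239, 305, 273, 220]… (length divides ord_323(254)).
63 cycles of lengths [6, 6, 6, 6, 6, 6, 6, 6, 6, 6, 6, 6, 6, 6, 6, 6, 6, 6, 6, 6, 6, 6, 6, 6, 6, 6, 6, 6, 6, 6, 6, 6, 6, 6, 6, 6, 6, 6, 6, 6, 6, 6, 6, 6, 6, 6, 6, 6, 3, 3, 3, 3, 3, 3, 2, 2, 2, 2, 2, 2, 2, 2, 1].
sign(π) = (−1)^{n − #cycles} = (−1)^{323−63} = (−1)^260 = +1.
Check: (254/323) = +1 by Zolotarev.

+1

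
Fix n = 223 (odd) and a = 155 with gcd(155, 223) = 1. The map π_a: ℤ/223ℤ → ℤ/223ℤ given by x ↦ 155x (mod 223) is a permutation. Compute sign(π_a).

-1

Trace 111: π^k(111) = [111, 34, 141, 1, 155, 164, 221] for k=0..6.
π_155 has 4 disjoint cycles with lengths [74, 74, 74, 1] on {0,…,222}.
With 4 cycles on 223 points, sign = (−1)^{223−4} = -1.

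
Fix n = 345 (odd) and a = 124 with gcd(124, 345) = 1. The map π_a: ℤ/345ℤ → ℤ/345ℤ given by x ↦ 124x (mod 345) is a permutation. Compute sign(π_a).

+1

Orbit of 271 under x↦124x: [271, 139, 331, 334, 16, 259, 31]… (length divides ord_345(124)).
Cycle lengths of π_124 on ℤ/345ℤ: [22, 22, 22, 22, 22, 22, 22, 22, 22, 22, 22, 22, 11, 11, 11, 11, 11, 11, 2, 2, 2, 2, 2, 2, 1, 1, 1]; 27 cycles in total.
n − c = 345 − 27 = 318; sign = (−1)^318 = +1.
The Jacobi symbol (124|345) = +1 (Zolotarev) agrees.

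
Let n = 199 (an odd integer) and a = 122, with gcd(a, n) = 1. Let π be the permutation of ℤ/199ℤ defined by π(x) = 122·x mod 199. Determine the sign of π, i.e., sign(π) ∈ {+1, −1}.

+1

Orbit of 61 under x↦122x: [61, 79, 86, 144, 56, 66, 92]… (length divides ord_199(122)).
Cycle lengths of π_122 on ℤ/199ℤ: [99, 99, 1]; 3 cycles in total.
With 3 cycles on 199 points, sign = (−1)^{199−3} = +1.
Via Zolotarev, sign(π_{122}) = (122|199) = +1.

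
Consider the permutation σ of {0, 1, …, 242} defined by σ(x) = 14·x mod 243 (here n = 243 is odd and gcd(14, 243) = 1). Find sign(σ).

-1

Start at x=83: 83 → 190 → 230 → 61 → 125 → 49 → 200 → … (one orbit).
Cycle type of π: 162 + 54 + 18 + 6 + 2 + 1; total 6 cycles.
sign(π) = (−1)^{n − #cycles} = (−1)^{243−6} = (−1)^237 = -1.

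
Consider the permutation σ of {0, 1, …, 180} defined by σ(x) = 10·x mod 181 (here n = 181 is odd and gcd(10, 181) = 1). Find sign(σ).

Orbit of 149 under x↦10x: [149, 42, 58, 37, 8, 80, 76]… (length divides ord_181(10)).
The orbit structure of x ↦ 10x mod 181: 2 orbits of sizes [180, 1].
2 cycles on 181: each ℓ→(−1)^(ℓ−1), product (−1)^179 = -1.

-1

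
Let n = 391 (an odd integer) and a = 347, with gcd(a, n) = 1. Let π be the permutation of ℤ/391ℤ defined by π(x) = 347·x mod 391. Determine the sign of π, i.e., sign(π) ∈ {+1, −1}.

-1

Start at x=116: 116 → 370 → 142 → 8 → 39 → 239 → 41 → … (one orbit).
The orbit structure of x ↦ 347x mod 391: 6 orbits of sizes [176, 176, 16, 11, 11, 1].
n − c = 391 − 6 = 385; sign = (−1)^385 = -1.
Check: (347/391) = -1 by Zolotarev.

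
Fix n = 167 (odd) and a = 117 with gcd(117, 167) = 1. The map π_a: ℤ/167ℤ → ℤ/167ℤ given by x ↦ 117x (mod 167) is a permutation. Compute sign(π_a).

-1

Start at x=44: 44 → 138 → 114 → 145 → 98 → 110 → 11 → … (one orbit).
Cycle type of π: 166 + 1; total 2 cycles.
sign(π) = (−1)^{n − #cycles} = (−1)^{167−2} = (−1)^165 = -1.
(117|167)_J = -1 (Zolotarev's lemma cross-check).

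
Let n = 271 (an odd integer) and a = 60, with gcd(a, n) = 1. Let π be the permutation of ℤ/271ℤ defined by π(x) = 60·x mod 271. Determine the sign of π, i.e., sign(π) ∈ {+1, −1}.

-1

Start at x=88: 88 → 131 → 1 → 60 → 77 → 13 → 238 → … (one orbit).
Cycle type of π: 54×5 + 1; total 6 cycles.
Σ(ℓ_i−1) = 271−6 = 265; sign = (−1)^265 = -1.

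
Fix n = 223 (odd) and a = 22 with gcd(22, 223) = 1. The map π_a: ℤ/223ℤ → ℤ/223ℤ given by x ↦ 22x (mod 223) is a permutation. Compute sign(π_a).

-1

Trace 186: π^k(186) = [186, 78, 155, 65, 92, 17, 151] for k=0..6.
Cycle lengths of π_22 on ℤ/223ℤ: [222, 1]; 2 cycles in total.
223 − 2 = 221 transpositions; sign(π) = (−1)^221 = -1.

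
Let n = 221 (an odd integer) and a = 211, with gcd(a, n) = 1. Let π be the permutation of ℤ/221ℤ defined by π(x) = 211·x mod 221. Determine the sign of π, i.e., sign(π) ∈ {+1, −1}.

-1

Orbit of 92 under x↦211x: [92, 185, 139, 157, 198, 9, 131]… (length divides ord_221(211)).
Decompose π into cycles: lengths [48, 48, 48, 48, 16, 3, 3, 3, 3, 1] (10 cycles, including the fixed point 0).
221 − 10 = 211 transpositions; sign(π) = (−1)^211 = -1.
Check: (211/221) = -1 by Zolotarev.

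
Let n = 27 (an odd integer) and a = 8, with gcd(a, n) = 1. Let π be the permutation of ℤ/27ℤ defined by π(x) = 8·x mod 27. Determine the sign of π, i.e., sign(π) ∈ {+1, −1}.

Orbit of 1 under x↦8x: [1, 8, 10, 26, 19, 17]… (length divides ord_27(8)).
Cycle lengths of π_8 on ℤ/27ℤ: [6, 6, 6, 2, 2, 2, 2, 1]; 8 cycles in total.
n − c = 27 − 8 = 19; sign = (−1)^19 = -1.

-1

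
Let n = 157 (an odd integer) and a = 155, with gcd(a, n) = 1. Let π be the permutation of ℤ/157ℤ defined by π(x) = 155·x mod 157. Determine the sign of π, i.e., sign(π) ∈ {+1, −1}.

Orbit of 156 under x↦155x: [156, 2, 153, 8, 141, 32, 93]… (length divides ord_157(155)).
The orbit structure of x ↦ 155x mod 157: 4 orbits of sizes [52, 52, 52, 1].
sign(π) = (−1)^{n − #cycles} = (−1)^{157−4} = (−1)^153 = -1.
The Jacobi symbol (155|157) = -1 (Zolotarev) agrees.

-1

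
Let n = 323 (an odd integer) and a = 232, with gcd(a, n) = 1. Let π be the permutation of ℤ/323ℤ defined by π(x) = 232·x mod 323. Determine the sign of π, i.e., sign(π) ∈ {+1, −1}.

-1

Start at x=73: 73 → 140 → 180 → 93 → 258 → 101 → 176 → … (one orbit).
Cycle lengths of π_232 on ℤ/323ℤ: [144, 144, 16, 9, 9, 1]; 6 cycles in total.
Σ(ℓ_i−1) = 323−6 = 317; sign = (−1)^317 = -1.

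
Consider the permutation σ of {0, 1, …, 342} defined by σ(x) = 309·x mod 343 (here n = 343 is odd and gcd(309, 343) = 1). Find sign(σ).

Trace 211: π^k(211) = [211, 29, 43, 253, 316, 232, 1] for k=0..6.
The orbit structure of x ↦ 309x mod 343: 19 orbits of sizes [49, 49, 49, 49, 49, 49, 7, 7, 7, 7, 7, 7, 1, 1, 1, 1, 1, 1, 1].
19 cycles on 343: each ℓ→(−1)^(ℓ−1), product (−1)^324 = +1.

+1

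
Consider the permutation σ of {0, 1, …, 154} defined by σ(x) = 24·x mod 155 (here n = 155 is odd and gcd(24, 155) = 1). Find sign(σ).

Orbit of 99 under x↦24x: [99, 51, 139, 81, 84, 1, 24]… (length divides ord_155(24)).
Decompose π into cycles: lengths [30, 30, 30, 30, 30, 2, 2, 1] (8 cycles, including the fixed point 0).
8 cycles on 155: each ℓ→(−1)^(ℓ−1), product (−1)^147 = -1.
(24|155)_J = -1 (Zolotarev's lemma cross-check).

-1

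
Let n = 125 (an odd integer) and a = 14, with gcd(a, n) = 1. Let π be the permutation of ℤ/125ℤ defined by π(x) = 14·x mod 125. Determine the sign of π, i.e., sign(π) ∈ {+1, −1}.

Orbit of 106 under x↦14x: [106, 109, 26, 114, 96, 94, 66]… (length divides ord_125(14)).
The orbit structure of x ↦ 14x mod 125: 7 orbits of sizes [50, 50, 10, 10, 2, 2, 1].
125 − 7 = 118 transpositions; sign(π) = (−1)^118 = +1.

+1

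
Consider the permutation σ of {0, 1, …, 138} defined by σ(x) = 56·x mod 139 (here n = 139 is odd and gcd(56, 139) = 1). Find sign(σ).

-1

Start at x=8: 8 → 31 → 68 → 55 → 22 → 120 → 48 → … (one orbit).
Cycle type of π: 138 + 1; total 2 cycles.
Σ(ℓ_i−1) = 139−2 = 137; sign = (−1)^137 = -1.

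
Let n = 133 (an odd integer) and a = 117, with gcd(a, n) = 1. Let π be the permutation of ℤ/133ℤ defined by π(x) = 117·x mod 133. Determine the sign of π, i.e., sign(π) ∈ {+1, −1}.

Orbit of 40 under x↦117x: [40, 25, 132, 16, 10, 106, 33]… (length divides ord_133(117)).
π_117 has 9 disjoint cycles with lengths [18, 18, 18, 18, 18, 18, 18, 6, 1] on {0,…,132}.
sign(π) = (−1)^{n − #cycles} = (−1)^{133−9} = (−1)^124 = +1.
Check: (117/133) = +1 by Zolotarev.

+1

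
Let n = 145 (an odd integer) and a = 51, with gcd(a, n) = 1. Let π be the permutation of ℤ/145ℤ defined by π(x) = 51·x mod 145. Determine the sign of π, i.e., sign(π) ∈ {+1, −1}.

+1

Trace 1: π^k(1) = [1, 51, 136, 121, 81, 71, 141] for k=0..6.
Cycle lengths of π_51 on ℤ/145ℤ: [14, 14, 14, 14, 14, 14, 14, 14, 14, 14, 1, 1, 1, 1, 1]; 15 cycles in total.
n − c = 145 − 15 = 130; sign = (−1)^130 = +1.
Check: (51/145) = +1 by Zolotarev.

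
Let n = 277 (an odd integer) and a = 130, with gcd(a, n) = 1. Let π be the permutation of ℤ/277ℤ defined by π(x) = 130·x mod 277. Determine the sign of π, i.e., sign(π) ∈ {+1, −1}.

+1

Start at x=120: 120 → 88 → 83 → 264 → 249 → 238 → 193 → … (one orbit).
π_130 has 3 disjoint cycles with lengths [138, 138, 1] on {0,…,276}.
n − c = 277 − 3 = 274; sign = (−1)^274 = +1.
Zolotarev: (130|277) = +1, matching the cycle-count sign.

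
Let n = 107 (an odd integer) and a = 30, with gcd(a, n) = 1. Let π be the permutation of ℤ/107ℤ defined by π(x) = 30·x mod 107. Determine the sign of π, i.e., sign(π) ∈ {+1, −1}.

+1

Trace 92: π^k(92) = [92, 85, 89, 102, 64, 101, 34] for k=0..6.
Cycle type of π: 53×2 + 1; total 3 cycles.
3 cycles on 107: each ℓ→(−1)^(ℓ−1), product (−1)^104 = +1.
The Jacobi symbol (30|107) = +1 (Zolotarev) agrees.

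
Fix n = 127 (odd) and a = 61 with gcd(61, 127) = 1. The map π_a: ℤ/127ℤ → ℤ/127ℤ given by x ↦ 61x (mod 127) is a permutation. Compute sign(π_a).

Orbit of 2 under x↦61x: [2, 122, 76, 64, 94, 19, 16]… (length divides ord_127(61)).
Cycle type of π: 21×6 + 1; total 7 cycles.
n − c = 127 − 7 = 120; sign = (−1)^120 = +1.
Via Zolotarev, sign(π_{61}) = (61|127) = +1.

+1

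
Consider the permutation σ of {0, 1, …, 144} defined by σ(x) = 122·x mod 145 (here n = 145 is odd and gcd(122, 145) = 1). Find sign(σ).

Trace 63: π^k(63) = [63, 1, 122, 94, 13, 136, 62] for k=0..6.
π_122 has 8 disjoint cycles with lengths [28, 28, 28, 28, 14, 14, 4, 1] on {0,…,144}.
With 8 cycles on 145 points, sign = (−1)^{145−8} = -1.
(122|145)_J = -1 (Zolotarev's lemma cross-check).

-1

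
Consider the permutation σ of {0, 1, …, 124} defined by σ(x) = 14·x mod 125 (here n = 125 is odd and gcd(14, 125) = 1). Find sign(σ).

+1

Start at x=91: 91 → 24 → 86 → 79 → 106 → 109 → 26 → … (one orbit).
Decompose π into cycles: lengths [50, 50, 10, 10, 2, 2, 1] (7 cycles, including the fixed point 0).
Σ(ℓ_i−1) = 125−7 = 118; sign = (−1)^118 = +1.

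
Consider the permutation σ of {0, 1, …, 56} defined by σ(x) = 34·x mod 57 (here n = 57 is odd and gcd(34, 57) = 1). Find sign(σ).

Start at x=55: 55 → 46 → 25 → 52 → 1 → 34 → 16 → … (one orbit).
Decompose π into cycles: lengths [18, 18, 18, 1, 1, 1] (6 cycles, including the fixed point 0).
sign(π) = (−1)^{n − #cycles} = (−1)^{57−6} = (−1)^51 = -1.

-1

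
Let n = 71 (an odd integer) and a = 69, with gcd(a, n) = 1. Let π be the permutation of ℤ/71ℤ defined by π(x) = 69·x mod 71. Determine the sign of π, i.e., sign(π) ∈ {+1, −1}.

Trace 55: π^k(55) = [55, 32, 7, 57, 28, 15, 41] for k=0..6.
Cycle lengths of π_69 on ℤ/71ℤ: [70, 1]; 2 cycles in total.
sign(π) = (−1)^{n − #cycles} = (−1)^{71−2} = (−1)^69 = -1.

-1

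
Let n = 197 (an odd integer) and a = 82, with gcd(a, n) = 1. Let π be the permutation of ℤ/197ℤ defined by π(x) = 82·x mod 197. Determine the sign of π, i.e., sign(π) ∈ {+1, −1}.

-1

Orbit of 9 under x↦82x: [9, 147, 37, 79, 174, 84, 190]… (length divides ord_197(82)).
Cycle lengths of π_82 on ℤ/197ℤ: [196, 1]; 2 cycles in total.
2 cycles on 197: each ℓ→(−1)^(ℓ−1), product (−1)^195 = -1.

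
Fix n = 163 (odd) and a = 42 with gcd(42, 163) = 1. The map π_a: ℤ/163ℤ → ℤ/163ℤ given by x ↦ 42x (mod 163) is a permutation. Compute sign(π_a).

-1

Start at x=41: 41 → 92 → 115 → 103 → 88 → 110 → 56 → … (one orbit).
2 cycles of lengths [162, 1].
With 2 cycles on 163 points, sign = (−1)^{163−2} = -1.
Zolotarev: (42|163) = -1, matching the cycle-count sign.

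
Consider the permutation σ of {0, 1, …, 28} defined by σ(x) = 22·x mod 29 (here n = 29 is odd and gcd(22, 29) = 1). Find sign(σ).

Trace 28: π^k(28) = [28, 7, 9, 24, 6, 16, 4] for k=0..6.
3 cycles of lengths [14, 14, 1].
n − c = 29 − 3 = 26; sign = (−1)^26 = +1.
Via Zolotarev, sign(π_{22}) = (22|29) = +1.

+1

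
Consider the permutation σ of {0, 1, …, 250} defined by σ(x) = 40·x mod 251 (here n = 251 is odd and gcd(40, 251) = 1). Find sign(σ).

Start at x=123: 123 → 151 → 16 → 138 → 249 → 171 → 63 → … (one orbit).
The orbit structure of x ↦ 40x mod 251: 6 orbits of sizes [50, 50, 50, 50, 50, 1].
6 cycles on 251: each ℓ→(−1)^(ℓ−1), product (−1)^245 = -1.
The Jacobi symbol (40|251) = -1 (Zolotarev) agrees.

-1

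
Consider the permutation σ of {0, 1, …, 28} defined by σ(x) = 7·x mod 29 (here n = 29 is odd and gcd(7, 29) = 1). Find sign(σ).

Start at x=1: 1 → 7 → 20 → 24 → 23 → 16 → 25 → 1 (one orbit).
5 cycles of lengths [7, 7, 7, 7, 1].
n − c = 29 − 5 = 24; sign = (−1)^24 = +1.
(7|29)_J = +1 (Zolotarev's lemma cross-check).

+1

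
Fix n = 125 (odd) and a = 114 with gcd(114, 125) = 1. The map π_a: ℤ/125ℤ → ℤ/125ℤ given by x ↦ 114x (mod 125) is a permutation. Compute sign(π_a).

+1

Start at x=109: 109 → 51 → 64 → 46 → 119 → 66 → 24 → … (one orbit).
Cycle lengths of π_114 on ℤ/125ℤ: [50, 50, 10, 10, 2, 2, 1]; 7 cycles in total.
125 − 7 = 118 transpositions; sign(π) = (−1)^118 = +1.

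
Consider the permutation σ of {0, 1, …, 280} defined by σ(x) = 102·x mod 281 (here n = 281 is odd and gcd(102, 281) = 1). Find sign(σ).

Trace 219: π^k(219) = [219, 139, 128, 130, 53, 67, 90] for k=0..6.
Cycle lengths of π_102 on ℤ/281ℤ: [40, 40, 40, 40, 40, 40, 40, 1]; 8 cycles in total.
281 − 8 = 273 transpositions; sign(π) = (−1)^273 = -1.
The Jacobi symbol (102|281) = -1 (Zolotarev) agrees.

-1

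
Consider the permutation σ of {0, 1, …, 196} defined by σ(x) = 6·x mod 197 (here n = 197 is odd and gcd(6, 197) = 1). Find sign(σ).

Start at x=83: 83 → 104 → 33 → 1 → 6 → 36 → 19 → … (one orbit).
π_6 has 15 disjoint cycles with lengths [14, 14, 14, 14, 14, 14, 14, 14, 14, 14, 14, 14, 14, 14, 1] on {0,…,196}.
With 15 cycles on 197 points, sign = (−1)^{197−15} = +1.

+1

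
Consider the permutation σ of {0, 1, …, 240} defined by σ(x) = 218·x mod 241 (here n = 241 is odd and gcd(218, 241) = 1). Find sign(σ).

Orbit of 43 under x↦218x: [43, 216, 93, 30, 33, 205, 105]… (length divides ord_241(218)).
The orbit structure of x ↦ 218x mod 241: 4 orbits of sizes [80, 80, 80, 1].
241 − 4 = 237 transpositions; sign(π) = (−1)^237 = -1.

-1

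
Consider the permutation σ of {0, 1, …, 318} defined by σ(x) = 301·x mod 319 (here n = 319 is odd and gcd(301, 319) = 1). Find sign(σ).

Start at x=114: 114 → 181 → 251 → 267 → 298 → 59 → 214 → … (one orbit).
6 cycles of lengths [140, 140, 28, 5, 5, 1].
With 6 cycles on 319 points, sign = (−1)^{319−6} = -1.
Zolotarev: (301|319) = -1, matching the cycle-count sign.

-1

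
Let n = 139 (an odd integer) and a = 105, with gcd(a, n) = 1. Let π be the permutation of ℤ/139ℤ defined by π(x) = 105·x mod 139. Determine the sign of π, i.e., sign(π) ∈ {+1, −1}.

-1

Trace 23: π^k(23) = [23, 52, 39, 64, 48, 36, 27] for k=0..6.
4 cycles of lengths [46, 46, 46, 1].
4 cycles on 139: each ℓ→(−1)^(ℓ−1), product (−1)^135 = -1.
(105|139)_J = -1 (Zolotarev's lemma cross-check).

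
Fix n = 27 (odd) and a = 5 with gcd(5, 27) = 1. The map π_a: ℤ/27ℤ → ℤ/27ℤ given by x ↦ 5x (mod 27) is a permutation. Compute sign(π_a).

-1

Start at x=4: 4 → 20 → 19 → 14 → 16 → 26 → 22 → … (one orbit).
Decompose π into cycles: lengths [18, 6, 2, 1] (4 cycles, including the fixed point 0).
Σ(ℓ_i−1) = 27−4 = 23; sign = (−1)^23 = -1.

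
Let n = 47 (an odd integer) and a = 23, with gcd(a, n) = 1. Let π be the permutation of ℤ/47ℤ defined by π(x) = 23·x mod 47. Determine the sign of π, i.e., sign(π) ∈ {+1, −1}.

Start at x=37: 37 → 5 → 21 → 13 → 17 → 15 → 16 → … (one orbit).
Cycle type of π: 46 + 1; total 2 cycles.
2 cycles on 47: each ℓ→(−1)^(ℓ−1), product (−1)^45 = -1.
Check: (23/47) = -1 by Zolotarev.

-1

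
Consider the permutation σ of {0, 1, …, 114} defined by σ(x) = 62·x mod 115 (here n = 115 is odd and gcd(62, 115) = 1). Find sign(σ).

-1

Start at x=108: 108 → 26 → 2 → 9 → 98 → 96 → 87 → … (one orbit).
6 cycles of lengths [44, 44, 11, 11, 4, 1].
sign(π) = (−1)^{n − #cycles} = (−1)^{115−6} = (−1)^109 = -1.
Zolotarev: (62|115) = -1, matching the cycle-count sign.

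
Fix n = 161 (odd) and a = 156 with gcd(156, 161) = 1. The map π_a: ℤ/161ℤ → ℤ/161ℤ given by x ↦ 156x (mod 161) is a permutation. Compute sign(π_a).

Trace 64: π^k(64) = [64, 2, 151, 50, 72, 123, 29] for k=0..6.
Cycle type of π: 33×4 + 11×2 + 3×2 + 1; total 9 cycles.
sign(π) = (−1)^{n − #cycles} = (−1)^{161−9} = (−1)^152 = +1.
(156|161)_J = +1 (Zolotarev's lemma cross-check).

+1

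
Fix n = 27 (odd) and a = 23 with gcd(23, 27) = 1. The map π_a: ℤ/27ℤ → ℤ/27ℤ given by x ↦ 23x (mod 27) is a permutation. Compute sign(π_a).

Orbit of 17 under x↦23x: [17, 13, 2, 19, 5, 7, 26]… (length divides ord_27(23)).
Cycle type of π: 18 + 6 + 2 + 1; total 4 cycles.
sign(π) = (−1)^{n − #cycles} = (−1)^{27−4} = (−1)^23 = -1.
The Jacobi symbol (23|27) = -1 (Zolotarev) agrees.

-1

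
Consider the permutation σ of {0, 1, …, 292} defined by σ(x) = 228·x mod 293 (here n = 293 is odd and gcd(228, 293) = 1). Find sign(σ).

Orbit of 160 under x↦228x: [160, 148, 49, 38, 167, 279, 31]… (length divides ord_293(228)).
Decompose π into cycles: lengths [146, 146, 1] (3 cycles, including the fixed point 0).
293 − 3 = 290 transpositions; sign(π) = (−1)^290 = +1.
(228|293)_J = +1 (Zolotarev's lemma cross-check).

+1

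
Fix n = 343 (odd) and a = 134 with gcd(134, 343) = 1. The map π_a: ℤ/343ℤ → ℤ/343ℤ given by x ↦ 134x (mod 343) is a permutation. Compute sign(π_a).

Orbit of 57 under x↦134x: [57, 92, 323, 64, 1, 134, 120]… (length divides ord_343(134)).
Decompose π into cycles: lengths [49, 49, 49, 49, 49, 49, 7, 7, 7, 7, 7, 7, 1, 1, 1, 1, 1, 1, 1] (19 cycles, including the fixed point 0).
343 − 19 = 324 transpositions; sign(π) = (−1)^324 = +1.
The Jacobi symbol (134|343) = +1 (Zolotarev) agrees.

+1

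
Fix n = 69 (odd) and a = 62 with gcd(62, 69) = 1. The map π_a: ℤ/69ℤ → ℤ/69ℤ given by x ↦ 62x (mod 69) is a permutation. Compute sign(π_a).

-1

Start at x=1: 1 → 62 → 49 → 2 → 55 → 29 → 4 → … (one orbit).
The orbit structure of x ↦ 62x mod 69: 6 orbits of sizes [22, 22, 11, 11, 2, 1].
n − c = 69 − 6 = 63; sign = (−1)^63 = -1.
The Jacobi symbol (62|69) = -1 (Zolotarev) agrees.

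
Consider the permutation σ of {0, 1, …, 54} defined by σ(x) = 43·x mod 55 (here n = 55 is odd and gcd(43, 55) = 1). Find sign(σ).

Orbit of 34 under x↦43x: [34, 32, 1, 43]… (length divides ord_55(43)).
π_43 has 17 disjoint cycles with lengths [4, 4, 4, 4, 4, 4, 4, 4, 4, 4, 4, 2, 2, 2, 2, 2, 1] on {0,…,54}.
55 − 17 = 38 transpositions; sign(π) = (−1)^38 = +1.
The Jacobi symbol (43|55) = +1 (Zolotarev) agrees.

+1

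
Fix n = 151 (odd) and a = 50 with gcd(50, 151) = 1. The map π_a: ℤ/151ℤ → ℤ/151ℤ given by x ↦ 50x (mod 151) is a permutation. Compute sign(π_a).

Orbit of 127 under x↦50x: [127, 8, 98, 68, 78, 125, 59]… (length divides ord_151(50)).
The orbit structure of x ↦ 50x mod 151: 7 orbits of sizes [25, 25, 25, 25, 25, 25, 1].
Σ(ℓ_i−1) = 151−7 = 144; sign = (−1)^144 = +1.
(50|151)_J = +1 (Zolotarev's lemma cross-check).

+1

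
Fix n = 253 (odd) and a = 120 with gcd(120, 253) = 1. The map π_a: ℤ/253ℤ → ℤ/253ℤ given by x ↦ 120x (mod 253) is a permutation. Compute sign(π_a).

+1

Orbit of 109 under x↦120x: [109, 177, 241, 78, 252, 133, 21]… (length divides ord_253(120)).
Cycle type of π: 22×11 + 2×5 + 1; total 17 cycles.
sign(π) = (−1)^{n − #cycles} = (−1)^{253−17} = (−1)^236 = +1.
The Jacobi symbol (120|253) = +1 (Zolotarev) agrees.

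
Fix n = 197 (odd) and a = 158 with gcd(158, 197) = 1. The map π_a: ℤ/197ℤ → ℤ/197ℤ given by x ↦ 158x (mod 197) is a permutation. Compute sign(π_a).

+1

Start at x=60: 60 → 24 → 49 → 59 → 63 → 104 → 81 → … (one orbit).
Decompose π into cycles: lengths [49, 49, 49, 49, 1] (5 cycles, including the fixed point 0).
With 5 cycles on 197 points, sign = (−1)^{197−5} = +1.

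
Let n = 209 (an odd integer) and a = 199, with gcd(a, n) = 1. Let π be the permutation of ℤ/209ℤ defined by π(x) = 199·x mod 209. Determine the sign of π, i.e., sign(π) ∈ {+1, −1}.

Start at x=188: 188 → 1 → 199 → 100 → 45 → 177 → 111 → … (one orbit).
π_199 has 33 disjoint cycles with lengths [9, 9, 9, 9, 9, 9, 9, 9, 9, 9, 9, 9, 9, 9, 9, 9, 9, 9, 9, 9, 9, 9, 1, 1, 1, 1, 1, 1, 1, 1, 1, 1, 1] on {0,…,208}.
Σ(ℓ_i−1) = 209−33 = 176; sign = (−1)^176 = +1.
Check: (199/209) = +1 by Zolotarev.

+1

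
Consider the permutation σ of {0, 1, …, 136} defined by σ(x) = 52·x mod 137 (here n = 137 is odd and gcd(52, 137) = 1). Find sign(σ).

Orbit of 114 under x↦52x: [114, 37, 6, 38, 58, 2, 104]… (length divides ord_137(52)).
Decompose π into cycles: lengths [136, 1] (2 cycles, including the fixed point 0).
sign(π) = (−1)^{n − #cycles} = (−1)^{137−2} = (−1)^135 = -1.
Via Zolotarev, sign(π_{52}) = (52|137) = -1.

-1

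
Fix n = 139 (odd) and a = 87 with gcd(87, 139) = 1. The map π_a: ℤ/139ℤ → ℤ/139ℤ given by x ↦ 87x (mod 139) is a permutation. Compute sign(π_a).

Orbit of 112 under x↦87x: [112, 14, 106, 48, 6, 105, 100]… (length divides ord_139(87)).
Cycle type of π: 46×3 + 1; total 4 cycles.
With 4 cycles on 139 points, sign = (−1)^{139−4} = -1.
Check: (87/139) = -1 by Zolotarev.

-1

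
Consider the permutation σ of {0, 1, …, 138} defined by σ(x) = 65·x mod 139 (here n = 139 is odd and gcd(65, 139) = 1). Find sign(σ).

+1

Trace 64: π^k(64) = [64, 129, 45, 6, 112, 52, 44] for k=0..6.
The orbit structure of x ↦ 65x mod 139: 7 orbits of sizes [23, 23, 23, 23, 23, 23, 1].
7 cycles on 139: each ℓ→(−1)^(ℓ−1), product (−1)^132 = +1.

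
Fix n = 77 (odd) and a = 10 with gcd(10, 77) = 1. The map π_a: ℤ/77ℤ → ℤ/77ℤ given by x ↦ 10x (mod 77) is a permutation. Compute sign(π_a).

+1

Start at x=54: 54 → 1 → 10 → 23 → 76 → 67 → 54 (one orbit).
π_10 has 17 disjoint cycles with lengths [6, 6, 6, 6, 6, 6, 6, 6, 6, 6, 6, 2, 2, 2, 2, 2, 1] on {0,…,76}.
Σ(ℓ_i−1) = 77−17 = 60; sign = (−1)^60 = +1.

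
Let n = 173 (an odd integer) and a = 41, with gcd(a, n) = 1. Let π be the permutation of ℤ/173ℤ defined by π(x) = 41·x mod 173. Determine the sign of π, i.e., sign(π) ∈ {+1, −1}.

+1

Start at x=23: 23 → 78 → 84 → 157 → 36 → 92 → 139 → … (one orbit).
Decompose π into cycles: lengths [86, 86, 1] (3 cycles, including the fixed point 0).
sign(π) = (−1)^{n − #cycles} = (−1)^{173−3} = (−1)^170 = +1.
Zolotarev: (41|173) = +1, matching the cycle-count sign.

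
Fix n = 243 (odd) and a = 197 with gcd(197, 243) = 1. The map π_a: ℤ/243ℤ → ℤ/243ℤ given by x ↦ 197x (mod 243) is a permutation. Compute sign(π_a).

-1

Start at x=163: 163 → 35 → 91 → 188 → 100 → 17 → 190 → … (one orbit).
Cycle type of π: 54×3 + 18×3 + 6×3 + 2×4 + 1; total 14 cycles.
14 cycles on 243: each ℓ→(−1)^(ℓ−1), product (−1)^229 = -1.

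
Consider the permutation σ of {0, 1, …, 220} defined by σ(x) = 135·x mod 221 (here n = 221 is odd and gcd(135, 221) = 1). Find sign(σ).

Trace 1: π^k(1) = [1, 135, 103, 203] for k=0..3.
The orbit structure of x ↦ 135x mod 221: 60 orbits of sizes [4, 4, 4, 4, 4, 4, 4, 4, 4, 4, 4, 4, 4, 4, 4, 4, 4, 4, 4, 4, 4, 4, 4, 4, 4, 4, 4, 4, 4, 4, 4, 4, 4, 4, 4, 4, 4, 4, 4, 4, 4, 4, 4, 4, 4, 4, 4, 4, 4, 4, 4, 2, 2, 2, 2, 2, 2, 2, 2, 1].
sign(π) = (−1)^{n − #cycles} = (−1)^{221−60} = (−1)^161 = -1.
(135|221)_J = -1 (Zolotarev's lemma cross-check).

-1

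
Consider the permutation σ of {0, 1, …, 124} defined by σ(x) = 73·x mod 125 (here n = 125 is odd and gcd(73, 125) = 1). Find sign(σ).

Trace 69: π^k(69) = [69, 37, 76, 48, 4, 42, 66] for k=0..6.
π_73 has 4 disjoint cycles with lengths [100, 20, 4, 1] on {0,…,124}.
With 4 cycles on 125 points, sign = (−1)^{125−4} = -1.
Zolotarev: (73|125) = -1, matching the cycle-count sign.

-1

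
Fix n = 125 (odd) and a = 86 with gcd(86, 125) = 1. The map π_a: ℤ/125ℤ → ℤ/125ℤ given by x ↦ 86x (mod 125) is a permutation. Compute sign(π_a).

Orbit of 36 under x↦86x: [36, 96, 6, 16, 1, 86, 21]… (length divides ord_125(86)).
Cycle lengths of π_86 on ℤ/125ℤ: [25, 25, 25, 25, 5, 5, 5, 5, 1, 1, 1, 1, 1]; 13 cycles in total.
With 13 cycles on 125 points, sign = (−1)^{125−13} = +1.

+1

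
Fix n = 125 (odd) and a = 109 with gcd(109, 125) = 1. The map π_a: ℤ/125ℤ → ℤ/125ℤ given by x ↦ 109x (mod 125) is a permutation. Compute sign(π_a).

+1

Trace 56: π^k(56) = [56, 104, 86, 124, 16, 119, 96] for k=0..6.
π_109 has 7 disjoint cycles with lengths [50, 50, 10, 10, 2, 2, 1] on {0,…,124}.
125 − 7 = 118 transpositions; sign(π) = (−1)^118 = +1.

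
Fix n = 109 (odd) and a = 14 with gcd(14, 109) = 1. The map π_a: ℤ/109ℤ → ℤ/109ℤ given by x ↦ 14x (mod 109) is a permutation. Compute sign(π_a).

-1

Start at x=71: 71 → 13 → 73 → 41 → 29 → 79 → 16 → … (one orbit).
Decompose π into cycles: lengths [108, 1] (2 cycles, including the fixed point 0).
sign(π) = (−1)^{n − #cycles} = (−1)^{109−2} = (−1)^107 = -1.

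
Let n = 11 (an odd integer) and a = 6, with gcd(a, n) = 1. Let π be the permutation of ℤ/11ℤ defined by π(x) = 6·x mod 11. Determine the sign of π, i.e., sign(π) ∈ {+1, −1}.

Trace 8: π^k(8) = [8, 4, 2, 1, 6, 3, 7] for k=0..6.
π_6 has 2 disjoint cycles with lengths [10, 1] on {0,…,10}.
sign(π) = (−1)^{n − #cycles} = (−1)^{11−2} = (−1)^9 = -1.
Via Zolotarev, sign(π_{6}) = (6|11) = -1.

-1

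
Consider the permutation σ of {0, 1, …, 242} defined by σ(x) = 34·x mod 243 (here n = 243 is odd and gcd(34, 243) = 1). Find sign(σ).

Trace 136: π^k(136) = [136, 7, 238, 73, 52, 67, 91] for k=0..6.
π_34 has 11 disjoint cycles with lengths [81, 81, 27, 27, 9, 9, 3, 3, 1, 1, 1] on {0,…,242}.
11 cycles on 243: each ℓ→(−1)^(ℓ−1), product (−1)^232 = +1.
Via Zolotarev, sign(π_{34}) = (34|243) = +1.

+1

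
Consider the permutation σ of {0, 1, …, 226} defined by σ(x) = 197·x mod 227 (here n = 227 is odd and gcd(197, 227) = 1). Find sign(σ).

Trace 30: π^k(30) = [30, 8, 214, 163, 104, 58, 76] for k=0..6.
Cycle lengths of π_197 on ℤ/227ℤ: [226, 1]; 2 cycles in total.
n − c = 227 − 2 = 225; sign = (−1)^225 = -1.
The Jacobi symbol (197|227) = -1 (Zolotarev) agrees.

-1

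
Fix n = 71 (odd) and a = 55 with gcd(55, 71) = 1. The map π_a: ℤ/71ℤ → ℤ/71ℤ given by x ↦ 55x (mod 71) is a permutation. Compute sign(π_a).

Orbit of 18 under x↦55x: [18, 67, 64, 41, 54, 59, 50]… (length divides ord_71(55)).
Decompose π into cycles: lengths [70, 1] (2 cycles, including the fixed point 0).
sign(π) = (−1)^{n − #cycles} = (−1)^{71−2} = (−1)^69 = -1.

-1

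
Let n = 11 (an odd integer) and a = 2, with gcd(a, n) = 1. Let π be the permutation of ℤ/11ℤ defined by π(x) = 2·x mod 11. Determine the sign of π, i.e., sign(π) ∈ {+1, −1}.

Orbit of 4 under x↦2x: [4, 8, 5, 10, 9, 7, 3]… (length divides ord_11(2)).
Decompose π into cycles: lengths [10, 1] (2 cycles, including the fixed point 0).
2 cycles on 11: each ℓ→(−1)^(ℓ−1), product (−1)^9 = -1.

-1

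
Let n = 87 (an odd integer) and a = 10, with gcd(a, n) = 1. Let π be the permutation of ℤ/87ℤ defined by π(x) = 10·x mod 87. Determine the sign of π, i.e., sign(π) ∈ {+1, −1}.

Start at x=49: 49 → 55 → 28 → 19 → 16 → 73 → 34 → … (one orbit).
π_10 has 6 disjoint cycles with lengths [28, 28, 28, 1, 1, 1] on {0,…,86}.
With 6 cycles on 87 points, sign = (−1)^{87−6} = -1.

-1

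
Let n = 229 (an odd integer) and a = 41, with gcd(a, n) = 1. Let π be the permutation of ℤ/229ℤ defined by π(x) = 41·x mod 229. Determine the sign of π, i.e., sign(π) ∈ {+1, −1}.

Trace 206: π^k(206) = [206, 202, 38, 184, 216, 154, 131] for k=0..6.
The orbit structure of x ↦ 41x mod 229: 2 orbits of sizes [228, 1].
229 − 2 = 227 transpositions; sign(π) = (−1)^227 = -1.
Check: (41/229) = -1 by Zolotarev.

-1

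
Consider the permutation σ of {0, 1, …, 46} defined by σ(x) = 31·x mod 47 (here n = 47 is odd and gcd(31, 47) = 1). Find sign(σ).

-1

Start at x=27: 27 → 38 → 3 → 46 → 16 → 26 → 7 → … (one orbit).
2 cycles of lengths [46, 1].
n − c = 47 − 2 = 45; sign = (−1)^45 = -1.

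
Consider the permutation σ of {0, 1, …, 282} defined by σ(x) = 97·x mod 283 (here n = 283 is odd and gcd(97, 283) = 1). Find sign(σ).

+1

Orbit of 101 under x↦97x: [101, 175, 278, 81, 216, 10, 121]… (length divides ord_283(97)).
The orbit structure of x ↦ 97x mod 283: 3 orbits of sizes [141, 141, 1].
sign(π) = (−1)^{n − #cycles} = (−1)^{283−3} = (−1)^280 = +1.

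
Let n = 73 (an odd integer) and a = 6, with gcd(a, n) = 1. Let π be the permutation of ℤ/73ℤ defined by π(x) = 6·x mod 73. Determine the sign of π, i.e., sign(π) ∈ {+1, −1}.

+1

Orbit of 24 under x↦6x: [24, 71, 61, 1, 6, 36, 70]… (length divides ord_73(6)).
3 cycles of lengths [36, 36, 1].
73 − 3 = 70 transpositions; sign(π) = (−1)^70 = +1.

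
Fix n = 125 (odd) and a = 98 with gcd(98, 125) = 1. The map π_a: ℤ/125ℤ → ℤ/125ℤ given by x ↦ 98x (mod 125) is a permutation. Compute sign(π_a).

-1

Start at x=56: 56 → 113 → 74 → 2 → 71 → 83 → 9 → … (one orbit).
4 cycles of lengths [100, 20, 4, 1].
125 − 4 = 121 transpositions; sign(π) = (−1)^121 = -1.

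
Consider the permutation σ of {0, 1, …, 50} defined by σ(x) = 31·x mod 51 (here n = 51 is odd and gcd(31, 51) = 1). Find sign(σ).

Start at x=37: 37 → 25 → 10 → 4 → 22 → 19 → 28 → … (one orbit).
π_31 has 6 disjoint cycles with lengths [16, 16, 16, 1, 1, 1] on {0,…,50}.
Σ(ℓ_i−1) = 51−6 = 45; sign = (−1)^45 = -1.

-1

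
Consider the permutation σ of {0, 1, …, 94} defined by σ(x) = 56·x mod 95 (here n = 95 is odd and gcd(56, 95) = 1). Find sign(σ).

-1

Trace 56: π^k(56) = [56, 1] for k=0..1.
Cycle type of π: 2×45 + 1×5; total 50 cycles.
sign(π) = (−1)^{n − #cycles} = (−1)^{95−50} = (−1)^45 = -1.
Check: (56/95) = -1 by Zolotarev.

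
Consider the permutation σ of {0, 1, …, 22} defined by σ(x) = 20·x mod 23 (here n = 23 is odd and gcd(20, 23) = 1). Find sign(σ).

-1

Orbit of 3 under x↦20x: [3, 14, 4, 11, 13, 7, 2]… (length divides ord_23(20)).
Cycle lengths of π_20 on ℤ/23ℤ: [22, 1]; 2 cycles in total.
23 − 2 = 21 transpositions; sign(π) = (−1)^21 = -1.
Via Zolotarev, sign(π_{20}) = (20|23) = -1.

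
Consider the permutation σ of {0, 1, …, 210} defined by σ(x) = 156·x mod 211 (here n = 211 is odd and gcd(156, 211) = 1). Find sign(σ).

Start at x=55: 55 → 140 → 107 → 23 → 1 → 156 → 71 → … (one orbit).
Decompose π into cycles: lengths [10, 10, 10, 10, 10, 10, 10, 10, 10, 10, 10, 10, 10, 10, 10, 10, 10, 10, 10, 10, 10, 1] (22 cycles, including the fixed point 0).
Σ(ℓ_i−1) = 211−22 = 189; sign = (−1)^189 = -1.

-1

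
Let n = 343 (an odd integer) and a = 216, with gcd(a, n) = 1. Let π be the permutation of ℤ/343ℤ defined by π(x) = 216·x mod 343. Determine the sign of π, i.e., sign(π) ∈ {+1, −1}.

Trace 50: π^k(50) = [50, 167, 57, 307, 113, 55, 218] for k=0..6.
Decompose π into cycles: lengths [98, 98, 98, 14, 14, 14, 2, 2, 2, 1] (10 cycles, including the fixed point 0).
10 cycles on 343: each ℓ→(−1)^(ℓ−1), product (−1)^333 = -1.
Zolotarev: (216|343) = -1, matching the cycle-count sign.

-1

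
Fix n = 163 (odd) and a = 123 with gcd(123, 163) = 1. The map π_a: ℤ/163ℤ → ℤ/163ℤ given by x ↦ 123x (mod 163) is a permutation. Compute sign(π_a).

Start at x=40: 40 → 30 → 104 → 78 → 140 → 105 → 38 → … (one orbit).
Decompose π into cycles: lengths [18, 18, 18, 18, 18, 18, 18, 18, 18, 1] (10 cycles, including the fixed point 0).
Σ(ℓ_i−1) = 163−10 = 153; sign = (−1)^153 = -1.
Check: (123/163) = -1 by Zolotarev.

-1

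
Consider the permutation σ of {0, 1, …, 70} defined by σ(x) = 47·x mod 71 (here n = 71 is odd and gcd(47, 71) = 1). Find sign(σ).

-1

Orbit of 14 under x↦47x: [14, 19, 41, 10, 44, 9, 68]… (length divides ord_71(47)).
2 cycles of lengths [70, 1].
n − c = 71 − 2 = 69; sign = (−1)^69 = -1.
Zolotarev: (47|71) = -1, matching the cycle-count sign.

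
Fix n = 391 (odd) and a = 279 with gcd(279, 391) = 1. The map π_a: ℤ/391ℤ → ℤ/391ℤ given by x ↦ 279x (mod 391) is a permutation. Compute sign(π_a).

-1

Orbit of 101 under x↦279x: [101, 27, 104, 82, 200, 278, 144]… (length divides ord_391(279)).
Cycle type of π: 176×2 + 16 + 11×2 + 1; total 6 cycles.
Σ(ℓ_i−1) = 391−6 = 385; sign = (−1)^385 = -1.
Zolotarev: (279|391) = -1, matching the cycle-count sign.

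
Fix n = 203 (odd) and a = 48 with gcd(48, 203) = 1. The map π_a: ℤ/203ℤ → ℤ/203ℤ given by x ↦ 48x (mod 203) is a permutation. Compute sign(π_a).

Start at x=169: 169 → 195 → 22 → 41 → 141 → 69 → 64 → … (one orbit).
π_48 has 11 disjoint cycles with lengths [28, 28, 28, 28, 28, 28, 28, 2, 2, 2, 1] on {0,…,202}.
203 − 11 = 192 transpositions; sign(π) = (−1)^192 = +1.
Check: (48/203) = +1 by Zolotarev.

+1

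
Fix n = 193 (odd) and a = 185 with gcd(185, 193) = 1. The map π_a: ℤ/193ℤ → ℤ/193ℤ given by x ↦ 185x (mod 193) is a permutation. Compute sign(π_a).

+1

Trace 190: π^k(190) = [190, 24, 1, 185, 64, 67, 43] for k=0..6.
The orbit structure of x ↦ 185x mod 193: 7 orbits of sizes [32, 32, 32, 32, 32, 32, 1].
n − c = 193 − 7 = 186; sign = (−1)^186 = +1.
Check: (185/193) = +1 by Zolotarev.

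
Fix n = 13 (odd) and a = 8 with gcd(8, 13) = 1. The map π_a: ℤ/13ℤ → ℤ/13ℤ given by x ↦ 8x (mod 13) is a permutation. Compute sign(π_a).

-1

Start at x=1: 1 → 8 → 12 → 5 → 1 (one orbit).
The orbit structure of x ↦ 8x mod 13: 4 orbits of sizes [4, 4, 4, 1].
n − c = 13 − 4 = 9; sign = (−1)^9 = -1.
Zolotarev: (8|13) = -1, matching the cycle-count sign.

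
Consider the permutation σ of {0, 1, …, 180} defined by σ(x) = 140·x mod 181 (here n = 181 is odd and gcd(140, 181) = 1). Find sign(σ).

Trace 1: π^k(1) = [1, 140, 52, 40, 170, 89, 152] for k=0..6.
2 cycles of lengths [180, 1].
sign(π) = (−1)^{n − #cycles} = (−1)^{181−2} = (−1)^179 = -1.

-1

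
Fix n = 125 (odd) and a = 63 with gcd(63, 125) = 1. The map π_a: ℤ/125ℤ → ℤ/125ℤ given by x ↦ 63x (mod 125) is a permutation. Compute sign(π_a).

-1

Trace 46: π^k(46) = [46, 23, 74, 37, 81, 103, 114] for k=0..6.
Decompose π into cycles: lengths [100, 20, 4, 1] (4 cycles, including the fixed point 0).
Σ(ℓ_i−1) = 125−4 = 121; sign = (−1)^121 = -1.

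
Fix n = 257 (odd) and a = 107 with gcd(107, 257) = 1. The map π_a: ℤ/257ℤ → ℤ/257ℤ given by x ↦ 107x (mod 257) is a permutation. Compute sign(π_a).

Orbit of 20 under x↦107x: [20, 84, 250, 22, 41, 18, 127]… (length divides ord_257(107)).
The orbit structure of x ↦ 107x mod 257: 2 orbits of sizes [256, 1].
With 2 cycles on 257 points, sign = (−1)^{257−2} = -1.
(107|257)_J = -1 (Zolotarev's lemma cross-check).

-1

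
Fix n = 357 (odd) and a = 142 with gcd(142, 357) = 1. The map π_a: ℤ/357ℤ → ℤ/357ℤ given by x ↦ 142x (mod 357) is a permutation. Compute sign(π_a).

-1

Start at x=295: 295 → 121 → 46 → 106 → 58 → 25 → 337 → … (one orbit).
Cycle type of π: 48×6 + 16×3 + 3×6 + 1×3; total 18 cycles.
Σ(ℓ_i−1) = 357−18 = 339; sign = (−1)^339 = -1.
The Jacobi symbol (142|357) = -1 (Zolotarev) agrees.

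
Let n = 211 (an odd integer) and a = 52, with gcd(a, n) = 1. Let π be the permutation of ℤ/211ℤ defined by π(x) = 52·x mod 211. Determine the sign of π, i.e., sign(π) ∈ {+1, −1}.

+1

Start at x=51: 51 → 120 → 121 → 173 → 134 → 5 → 49 → … (one orbit).
3 cycles of lengths [105, 105, 1].
n − c = 211 − 3 = 208; sign = (−1)^208 = +1.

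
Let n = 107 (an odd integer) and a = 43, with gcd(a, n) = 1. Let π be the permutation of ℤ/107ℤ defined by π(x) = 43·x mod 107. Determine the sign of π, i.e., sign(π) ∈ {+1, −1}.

Trace 106: π^k(106) = [106, 64, 77, 101, 63, 34, 71] for k=0..6.
Decompose π into cycles: lengths [106, 1] (2 cycles, including the fixed point 0).
With 2 cycles on 107 points, sign = (−1)^{107−2} = -1.
Check: (43/107) = -1 by Zolotarev.

-1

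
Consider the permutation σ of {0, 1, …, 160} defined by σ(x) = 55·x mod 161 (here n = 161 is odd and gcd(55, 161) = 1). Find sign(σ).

Start at x=55: 55 → 127 → 62 → 29 → 146 → 141 → 27 → … (one orbit).
Cycle type of π: 22×6 + 11×2 + 2×3 + 1; total 12 cycles.
12 cycles on 161: each ℓ→(−1)^(ℓ−1), product (−1)^149 = -1.
Check: (55/161) = -1 by Zolotarev.

-1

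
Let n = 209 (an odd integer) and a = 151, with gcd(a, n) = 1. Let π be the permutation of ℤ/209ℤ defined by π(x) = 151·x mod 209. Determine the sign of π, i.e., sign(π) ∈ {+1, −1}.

Trace 18: π^k(18) = [18, 1, 151, 20, 94, 191, 208] for k=0..6.
Cycle type of π: 10×19 + 2×9 + 1; total 29 cycles.
209 − 29 = 180 transpositions; sign(π) = (−1)^180 = +1.
(151|209)_J = +1 (Zolotarev's lemma cross-check).

+1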